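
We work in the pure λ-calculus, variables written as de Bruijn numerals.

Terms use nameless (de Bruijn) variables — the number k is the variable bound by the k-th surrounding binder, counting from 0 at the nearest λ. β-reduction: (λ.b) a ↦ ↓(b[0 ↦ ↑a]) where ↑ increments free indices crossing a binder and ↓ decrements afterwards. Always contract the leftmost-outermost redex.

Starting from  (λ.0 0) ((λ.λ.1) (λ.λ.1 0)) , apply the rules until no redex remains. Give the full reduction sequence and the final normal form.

Answer: normal form = λ.λ.1 0  (in 3 steps)

Derivation:
  start: (λ.0 0) ((λ.λ.1) (λ.λ.1 0))
  [1] (λ.λ.1) (λ.λ.1 0) ((λ.λ.1) (λ.λ.1 0))
  [2] (λ.λ.λ.1 0) ((λ.λ.1) (λ.λ.1 0))
  [3] λ.λ.1 0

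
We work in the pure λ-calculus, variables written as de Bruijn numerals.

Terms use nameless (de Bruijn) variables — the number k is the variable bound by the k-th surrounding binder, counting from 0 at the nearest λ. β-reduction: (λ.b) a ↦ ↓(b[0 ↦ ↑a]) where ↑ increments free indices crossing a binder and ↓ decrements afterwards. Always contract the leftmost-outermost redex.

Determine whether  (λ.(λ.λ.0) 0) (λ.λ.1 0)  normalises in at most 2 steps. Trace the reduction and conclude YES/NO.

  start: (λ.(λ.λ.0) 0) (λ.λ.1 0)
  →1  (λ.λ.0) (λ.λ.1 0)
  →2  λ.0

Answer: YES — reaches normal form λ.0 in 2 ≤ 2 steps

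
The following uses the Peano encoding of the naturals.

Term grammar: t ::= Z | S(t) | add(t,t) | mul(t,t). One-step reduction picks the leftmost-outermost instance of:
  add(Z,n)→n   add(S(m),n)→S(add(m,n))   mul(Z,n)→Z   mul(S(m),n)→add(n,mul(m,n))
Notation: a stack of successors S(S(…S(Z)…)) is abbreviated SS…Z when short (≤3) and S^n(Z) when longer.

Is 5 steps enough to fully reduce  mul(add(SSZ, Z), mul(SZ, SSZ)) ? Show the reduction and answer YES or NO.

  start: mul(add(SSZ, Z), mul(SZ, SSZ))
  step 1: mul(S(add(SZ, Z)), mul(SZ, SSZ))
  step 2: add(mul(SZ, SSZ), mul(add(SZ, Z), mul(SZ, SSZ)))
  step 3: add(add(SSZ, mul(Z, SSZ)), mul(add(SZ, Z), mul(SZ, SSZ)))
  step 4: add(S(add(SZ, mul(Z, SSZ))), mul(add(SZ, Z), mul(SZ, SSZ)))
  step 5: S(add(add(SZ, mul(Z, SSZ)), mul(add(SZ, Z), mul(SZ, SSZ))))

Answer: NO — after 5 steps the term is S(add(add(SZ, mul(Z, SSZ)), mul(add(SZ, Z), mul(SZ, SSZ)))), not yet normal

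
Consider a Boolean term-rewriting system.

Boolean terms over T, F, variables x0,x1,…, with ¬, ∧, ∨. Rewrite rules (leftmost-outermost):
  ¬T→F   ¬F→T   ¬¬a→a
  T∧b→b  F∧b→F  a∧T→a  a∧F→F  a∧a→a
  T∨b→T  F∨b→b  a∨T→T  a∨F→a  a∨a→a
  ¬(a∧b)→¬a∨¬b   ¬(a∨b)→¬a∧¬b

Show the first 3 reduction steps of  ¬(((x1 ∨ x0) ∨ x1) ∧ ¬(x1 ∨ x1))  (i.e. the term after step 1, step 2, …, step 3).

Answer: after 3 steps: ((¬x1 ∧ ¬x0) ∧ ¬x1) ∨ ¬¬(x1 ∨ x1)

Working:
  start: ¬(((x1 ∨ x0) ∨ x1) ∧ ¬(x1 ∨ x1))
  step 1: ¬((x1 ∨ x0) ∨ x1) ∨ ¬¬(x1 ∨ x1)
  step 2: (¬(x1 ∨ x0) ∧ ¬x1) ∨ ¬¬(x1 ∨ x1)
  step 3: ((¬x1 ∧ ¬x0) ∧ ¬x1) ∨ ¬¬(x1 ∨ x1)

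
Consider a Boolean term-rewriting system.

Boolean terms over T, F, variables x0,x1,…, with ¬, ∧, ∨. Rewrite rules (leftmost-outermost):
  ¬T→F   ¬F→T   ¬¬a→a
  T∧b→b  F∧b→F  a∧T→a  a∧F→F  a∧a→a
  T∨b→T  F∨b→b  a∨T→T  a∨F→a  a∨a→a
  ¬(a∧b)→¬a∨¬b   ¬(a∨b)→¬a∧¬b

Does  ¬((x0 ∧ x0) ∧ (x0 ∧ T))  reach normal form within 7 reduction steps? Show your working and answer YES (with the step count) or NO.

Answer: YES — reaches normal form ¬x0 in 7 ≤ 7 steps

Working:
  start: ¬((x0 ∧ x0) ∧ (x0 ∧ T))
  [1] ¬(x0 ∧ x0) ∨ ¬(x0 ∧ T)
  [2] (¬x0 ∨ ¬x0) ∨ ¬(x0 ∧ T)
  [3] ¬x0 ∨ ¬(x0 ∧ T)
  [4] ¬x0 ∨ (¬x0 ∨ ¬T)
  [5] ¬x0 ∨ (¬x0 ∨ F)
  [6] ¬x0 ∨ ¬x0
  [7] ¬x0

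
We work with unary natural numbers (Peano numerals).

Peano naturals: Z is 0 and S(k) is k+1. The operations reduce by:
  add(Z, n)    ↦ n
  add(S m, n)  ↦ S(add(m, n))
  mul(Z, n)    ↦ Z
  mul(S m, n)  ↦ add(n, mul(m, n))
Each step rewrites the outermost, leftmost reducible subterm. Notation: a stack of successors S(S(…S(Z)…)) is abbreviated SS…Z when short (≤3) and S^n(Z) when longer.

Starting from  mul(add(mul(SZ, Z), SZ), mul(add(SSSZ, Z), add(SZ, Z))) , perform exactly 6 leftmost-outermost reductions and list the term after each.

  start: mul(add(mul(SZ, Z), SZ), mul(add(SSSZ, Z), add(SZ, Z)))
  step 1: mul(add(add(Z, mul(Z, Z)), SZ), mul(add(SSSZ, Z), add(SZ, Z)))
  step 2: mul(add(mul(Z, Z), SZ), mul(add(SSSZ, Z), add(SZ, Z)))
  step 3: mul(add(Z, SZ), mul(add(SSSZ, Z), add(SZ, Z)))
  step 4: mul(SZ, mul(add(SSSZ, Z), add(SZ, Z)))
  step 5: add(mul(add(SSSZ, Z), add(SZ, Z)), mul(Z, mul(add(SSSZ, Z), add(SZ, Z))))
  step 6: add(mul(S(add(SSZ, Z)), add(SZ, Z)), mul(Z, mul(add(SSSZ, Z), add(SZ, Z))))

Answer: after 6 steps: add(mul(S(add(SSZ, Z)), add(SZ, Z)), mul(Z, mul(add(SSSZ, Z), add(SZ, Z))))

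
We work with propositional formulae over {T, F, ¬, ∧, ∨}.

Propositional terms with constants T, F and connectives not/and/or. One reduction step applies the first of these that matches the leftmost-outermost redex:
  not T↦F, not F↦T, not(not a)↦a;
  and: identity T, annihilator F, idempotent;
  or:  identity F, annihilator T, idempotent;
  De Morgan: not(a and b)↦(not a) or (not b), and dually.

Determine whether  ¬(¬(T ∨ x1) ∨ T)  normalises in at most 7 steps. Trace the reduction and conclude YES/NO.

  start: ¬(¬(T ∨ x1) ∨ T)
  →1  ¬¬(T ∨ x1) ∧ ¬T
  →2  (T ∨ x1) ∧ ¬T
  →3  T ∧ ¬T
  →4  ¬T
  →5  F

Answer: YES — reaches normal form F in 5 ≤ 7 steps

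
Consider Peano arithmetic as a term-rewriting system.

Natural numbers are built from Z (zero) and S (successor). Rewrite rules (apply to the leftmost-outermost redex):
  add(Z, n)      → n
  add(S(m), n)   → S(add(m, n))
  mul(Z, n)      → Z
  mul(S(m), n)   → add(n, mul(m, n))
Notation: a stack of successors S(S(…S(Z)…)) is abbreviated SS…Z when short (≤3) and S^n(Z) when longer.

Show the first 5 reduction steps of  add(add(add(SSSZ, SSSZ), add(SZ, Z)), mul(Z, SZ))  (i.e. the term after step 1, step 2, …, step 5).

Answer: after 5 steps: S(add(S(add(add(SZ, SSSZ), add(SZ, Z))), mul(Z, SZ)))

Working:
  start: add(add(add(SSSZ, SSSZ), add(SZ, Z)), mul(Z, SZ))
  [1] add(add(S(add(SSZ, SSSZ)), add(SZ, Z)), mul(Z, SZ))
  [2] add(S(add(add(SSZ, SSSZ), add(SZ, Z))), mul(Z, SZ))
  [3] S(add(add(add(SSZ, SSSZ), add(SZ, Z)), mul(Z, SZ)))
  [4] S(add(add(S(add(SZ, SSSZ)), add(SZ, Z)), mul(Z, SZ)))
  [5] S(add(S(add(add(SZ, SSSZ), add(SZ, Z))), mul(Z, SZ)))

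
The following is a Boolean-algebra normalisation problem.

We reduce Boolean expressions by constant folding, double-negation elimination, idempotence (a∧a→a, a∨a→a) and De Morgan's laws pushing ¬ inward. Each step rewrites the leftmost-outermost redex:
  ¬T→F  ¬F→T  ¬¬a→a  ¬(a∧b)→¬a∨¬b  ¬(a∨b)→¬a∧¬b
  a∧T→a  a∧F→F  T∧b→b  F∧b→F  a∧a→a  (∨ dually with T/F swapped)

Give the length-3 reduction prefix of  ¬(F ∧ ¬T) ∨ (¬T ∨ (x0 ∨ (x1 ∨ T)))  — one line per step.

  start: ¬(F ∧ ¬T) ∨ (¬T ∨ (x0 ∨ (x1 ∨ T)))
  step 1: (¬F ∨ ¬¬T) ∨ (¬T ∨ (x0 ∨ (x1 ∨ T)))
  step 2: (T ∨ ¬¬T) ∨ (¬T ∨ (x0 ∨ (x1 ∨ T)))
  step 3: T ∨ (¬T ∨ (x0 ∨ (x1 ∨ T)))

Answer: after 3 steps: T ∨ (¬T ∨ (x0 ∨ (x1 ∨ T)))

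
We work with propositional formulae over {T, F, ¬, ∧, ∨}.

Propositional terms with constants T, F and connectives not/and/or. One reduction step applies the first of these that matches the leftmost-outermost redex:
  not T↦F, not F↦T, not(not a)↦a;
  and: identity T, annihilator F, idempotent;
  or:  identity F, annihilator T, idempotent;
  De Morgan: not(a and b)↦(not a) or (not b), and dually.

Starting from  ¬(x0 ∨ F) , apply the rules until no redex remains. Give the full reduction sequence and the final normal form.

  start: ¬(x0 ∨ F)
  →1  ¬x0 ∧ ¬F
  →2  ¬x0 ∧ T
  →3  ¬x0

Answer: normal form = ¬x0  (in 3 steps)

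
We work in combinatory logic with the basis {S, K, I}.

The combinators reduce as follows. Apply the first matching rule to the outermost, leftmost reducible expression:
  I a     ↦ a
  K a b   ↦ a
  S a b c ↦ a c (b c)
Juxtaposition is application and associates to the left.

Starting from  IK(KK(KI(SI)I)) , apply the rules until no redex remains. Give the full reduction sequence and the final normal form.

Answer: normal form = KK  (in 2 steps)

Derivation:
  start: IK(KK(KI(SI)I))
  [1] K(KK(KI(SI)I))
  [2] KK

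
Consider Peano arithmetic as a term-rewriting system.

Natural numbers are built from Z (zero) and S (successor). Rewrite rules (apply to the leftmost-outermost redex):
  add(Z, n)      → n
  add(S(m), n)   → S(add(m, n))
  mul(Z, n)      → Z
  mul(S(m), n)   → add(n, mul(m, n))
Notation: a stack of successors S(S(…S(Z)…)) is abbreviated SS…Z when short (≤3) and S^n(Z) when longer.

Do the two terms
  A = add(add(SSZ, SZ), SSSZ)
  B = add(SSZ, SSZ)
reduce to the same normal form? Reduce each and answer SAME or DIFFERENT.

Answer: DIFFERENT — A ⇓ S^6(Z), B ⇓ S^4(Z)

Reduction:
Term A:
  start: add(add(SSZ, SZ), SSSZ)
  →1  add(S(add(SZ, SZ)), SSSZ)
  →2  S(add(add(SZ, SZ), SSSZ))
  →3  S(add(S(add(Z, SZ)), SSSZ))
  →4  S(S(add(add(Z, SZ), SSSZ)))
  →5  S(S(add(SZ, SSSZ)))
  →6  S(S(S(add(Z, SSSZ))))
  →7  S^6(Z)

Term B:
  start: add(SSZ, SSZ)
  →1  S(add(SZ, SSZ))
  →2  S(S(add(Z, SSZ)))
  →3  S^4(Z)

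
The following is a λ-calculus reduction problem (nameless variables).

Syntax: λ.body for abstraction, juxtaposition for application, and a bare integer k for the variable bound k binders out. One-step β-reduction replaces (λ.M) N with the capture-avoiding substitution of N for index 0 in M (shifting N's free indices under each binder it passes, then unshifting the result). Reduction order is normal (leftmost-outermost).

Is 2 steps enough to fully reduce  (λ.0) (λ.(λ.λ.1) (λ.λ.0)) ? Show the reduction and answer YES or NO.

  start: (λ.0) (λ.(λ.λ.1) (λ.λ.0))
  step 1: λ.(λ.λ.1) (λ.λ.0)
  step 2: λ.λ.λ.λ.0

Answer: YES — reaches normal form λ.λ.λ.λ.0 in 2 ≤ 2 steps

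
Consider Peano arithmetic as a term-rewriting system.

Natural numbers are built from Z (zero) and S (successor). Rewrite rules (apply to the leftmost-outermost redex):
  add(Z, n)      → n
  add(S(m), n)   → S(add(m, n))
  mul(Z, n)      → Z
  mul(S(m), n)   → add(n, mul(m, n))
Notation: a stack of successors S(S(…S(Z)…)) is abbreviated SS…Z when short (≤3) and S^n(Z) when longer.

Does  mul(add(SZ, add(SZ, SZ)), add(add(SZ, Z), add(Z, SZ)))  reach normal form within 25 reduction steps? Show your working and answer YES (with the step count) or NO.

  start: mul(add(SZ, add(SZ, SZ)), add(add(SZ, Z), add(Z, SZ)))
  →1  mul(S(add(Z, add(SZ, SZ))), add(add(SZ, Z), add(Z, SZ)))
  →2  add(add(add(SZ, Z), add(Z, SZ)), mul(add(Z, add(SZ, SZ)), add(add(SZ, Z), add(Z, SZ))))
  →3  add(add(S(add(Z, Z)), add(Z, SZ)), mul(add(Z, add(SZ, SZ)), add(add(SZ, Z), add(Z, SZ))))
  →4  add(S(add(add(Z, Z), add(Z, SZ))), mul(add(Z, add(SZ, SZ)), add(add(SZ, Z), add(Z, SZ))))
  →5  S(add(add(add(Z, Z), add(Z, SZ)), mul(add(Z, add(SZ, SZ)), add(add(SZ, Z), add(Z, SZ)))))
  →6  S(add(add(Z, add(Z, SZ)), mul(add(Z, add(SZ, SZ)), add(add(SZ, Z), add(Z, SZ)))))
  →7  S(add(add(Z, SZ), mul(add(Z, add(SZ, SZ)), add(add(SZ, Z), add(Z, SZ)))))
  →8  S(add(SZ, mul(add(Z, add(SZ, SZ)), add(add(SZ, Z), add(Z, SZ)))))
  →9  S(S(add(Z, mul(add(Z, add(SZ, SZ)), add(add(SZ, Z), add(Z, SZ))))))
  →10  S(S(mul(add(Z, add(SZ, SZ)), add(add(SZ, Z), add(Z, SZ)))))
  →11  S(S(mul(add(SZ, SZ), add(add(SZ, Z), add(Z, SZ)))))
  →12  S(S(mul(S(add(Z, SZ)), add(add(SZ, Z), add(Z, SZ)))))
  →13  S(S(add(add(add(SZ, Z), add(Z, SZ)), mul(add(Z, SZ), add(add(SZ, Z), add(Z, SZ))))))
  →14  S(S(add(add(S(add(Z, Z)), add(Z, SZ)), mul(add(Z, SZ), add(add(SZ, Z), add(Z, SZ))))))
  →15  S(S(add(S(add(add(Z, Z), add(Z, SZ))), mul(add(Z, SZ), add(add(SZ, Z), add(Z, SZ))))))
  →16  S(S(S(add(add(add(Z, Z), add(Z, SZ)), mul(add(Z, SZ), add(add(SZ, Z), add(Z, SZ)))))))
  →17  S(S(S(add(add(Z, add(Z, SZ)), mul(add(Z, SZ), add(add(SZ, Z), add(Z, SZ)))))))
  →18  S(S(S(add(add(Z, SZ), mul(add(Z, SZ), add(add(SZ, Z), add(Z, SZ)))))))
  →19  S(S(S(add(SZ, mul(add(Z, SZ), add(add(SZ, Z), add(Z, SZ)))))))
  →20  S(S(S(S(add(Z, mul(add(Z, SZ), add(add(SZ, Z), add(Z, SZ))))))))
  →21  S(S(S(S(mul(add(Z, SZ), add(add(SZ, Z), add(Z, SZ)))))))
  →22  S(S(S(S(mul(SZ, add(add(SZ, Z), add(Z, SZ)))))))
  →23  S(S(S(S(add(add(add(SZ, Z), add(Z, SZ)), mul(Z, add(add(SZ, Z), add(Z, SZ))))))))
  →24  S(S(S(S(add(add(S(add(Z, Z)), add(Z, SZ)), mul(Z, add(add(SZ, Z), add(Z, SZ))))))))
  →25  S(S(S(S(add(S(add(add(Z, Z), add(Z, SZ))), mul(Z, add(add(SZ, Z), add(Z, SZ))))))))

Answer: NO — after 25 steps the term is S(S(S(S(add(S(add(add(Z, Z), add(Z, SZ))), mul(Z, add(add(SZ, Z), add(Z, SZ)))))))), not yet normal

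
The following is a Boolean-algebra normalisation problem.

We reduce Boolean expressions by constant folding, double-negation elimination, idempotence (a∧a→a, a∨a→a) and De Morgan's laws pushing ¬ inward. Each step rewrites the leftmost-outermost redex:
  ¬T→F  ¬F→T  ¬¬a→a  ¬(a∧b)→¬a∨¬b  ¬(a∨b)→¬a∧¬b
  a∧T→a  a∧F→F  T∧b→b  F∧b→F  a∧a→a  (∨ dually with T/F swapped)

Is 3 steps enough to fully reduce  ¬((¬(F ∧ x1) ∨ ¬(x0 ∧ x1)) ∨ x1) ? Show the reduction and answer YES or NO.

Answer: NO — after 3 steps the term is ((F ∧ x1) ∧ ¬¬(x0 ∧ x1)) ∧ ¬x1, not yet normal

Working:
  start: ¬((¬(F ∧ x1) ∨ ¬(x0 ∧ x1)) ∨ x1)
  →1  ¬(¬(F ∧ x1) ∨ ¬(x0 ∧ x1)) ∧ ¬x1
  →2  (¬¬(F ∧ x1) ∧ ¬¬(x0 ∧ x1)) ∧ ¬x1
  →3  ((F ∧ x1) ∧ ¬¬(x0 ∧ x1)) ∧ ¬x1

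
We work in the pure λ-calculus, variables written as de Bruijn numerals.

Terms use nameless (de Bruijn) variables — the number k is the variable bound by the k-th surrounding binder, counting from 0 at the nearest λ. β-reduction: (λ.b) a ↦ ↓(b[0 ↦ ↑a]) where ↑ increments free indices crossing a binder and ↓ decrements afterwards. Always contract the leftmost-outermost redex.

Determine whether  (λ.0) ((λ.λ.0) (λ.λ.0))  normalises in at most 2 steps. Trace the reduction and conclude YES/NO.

  start: (λ.0) ((λ.λ.0) (λ.λ.0))
  step 1: (λ.λ.0) (λ.λ.0)
  step 2: λ.0

Answer: YES — reaches normal form λ.0 in 2 ≤ 2 steps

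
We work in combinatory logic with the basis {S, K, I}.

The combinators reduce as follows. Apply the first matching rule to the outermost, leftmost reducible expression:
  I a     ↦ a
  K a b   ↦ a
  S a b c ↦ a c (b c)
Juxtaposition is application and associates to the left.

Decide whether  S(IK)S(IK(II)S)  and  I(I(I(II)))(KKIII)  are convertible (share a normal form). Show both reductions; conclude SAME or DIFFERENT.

Term A:
  start: S(IK)S(IK(II)S)
  →1  IK(IK(II)S)(S(IK(II)S))
  →2  K(IK(II)S)(S(IK(II)S))
  →3  IK(II)S
  →4  K(II)S
  →5  II
  →6  I

Term B:
  start: I(I(I(II)))(KKIII)
  →1  I(I(II))(KKIII)
  →2  I(II)(KKIII)
  →3  II(KKIII)
  →4  I(KKIII)
  →5  KKIII
  →6  KII
  →7  I

Answer: SAME — A ⇓ I, B ⇓ I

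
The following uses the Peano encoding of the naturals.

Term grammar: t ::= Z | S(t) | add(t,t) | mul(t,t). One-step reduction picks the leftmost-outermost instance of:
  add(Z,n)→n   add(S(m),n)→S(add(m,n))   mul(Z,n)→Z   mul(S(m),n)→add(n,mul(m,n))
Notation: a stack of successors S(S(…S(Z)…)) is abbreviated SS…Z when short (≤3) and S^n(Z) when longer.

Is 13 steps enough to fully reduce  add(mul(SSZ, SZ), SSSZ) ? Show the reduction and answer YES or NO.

Answer: YES — reaches normal form S^5(Z) in 10 ≤ 13 steps

Working:
  start: add(mul(SSZ, SZ), SSSZ)
  [1] add(add(SZ, mul(SZ, SZ)), SSSZ)
  [2] add(S(add(Z, mul(SZ, SZ))), SSSZ)
  [3] S(add(add(Z, mul(SZ, SZ)), SSSZ))
  [4] S(add(mul(SZ, SZ), SSSZ))
  [5] S(add(add(SZ, mul(Z, SZ)), SSSZ))
  [6] S(add(S(add(Z, mul(Z, SZ))), SSSZ))
  [7] S(S(add(add(Z, mul(Z, SZ)), SSSZ)))
  [8] S(S(add(mul(Z, SZ), SSSZ)))
  [9] S(S(add(Z, SSSZ)))
  [10] S^5(Z)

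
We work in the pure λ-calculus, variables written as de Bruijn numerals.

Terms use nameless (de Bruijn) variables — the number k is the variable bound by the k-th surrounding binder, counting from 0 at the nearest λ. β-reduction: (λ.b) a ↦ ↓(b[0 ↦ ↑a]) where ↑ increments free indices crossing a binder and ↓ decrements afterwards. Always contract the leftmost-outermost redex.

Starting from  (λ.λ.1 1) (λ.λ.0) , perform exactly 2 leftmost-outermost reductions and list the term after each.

  start: (λ.λ.1 1) (λ.λ.0)
  →1  λ.(λ.λ.0) (λ.λ.0)
  →2  λ.λ.0

Answer: after 2 steps: λ.λ.0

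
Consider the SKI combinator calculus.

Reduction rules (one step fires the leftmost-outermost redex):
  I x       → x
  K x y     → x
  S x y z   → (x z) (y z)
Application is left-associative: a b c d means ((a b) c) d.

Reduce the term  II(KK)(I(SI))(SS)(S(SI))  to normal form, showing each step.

Answer: normal form = SS  (in 4 steps)

Reduction:
  start: II(KK)(I(SI))(SS)(S(SI))
  step 1: I(KK)(I(SI))(SS)(S(SI))
  step 2: KK(I(SI))(SS)(S(SI))
  step 3: K(SS)(S(SI))
  step 4: SS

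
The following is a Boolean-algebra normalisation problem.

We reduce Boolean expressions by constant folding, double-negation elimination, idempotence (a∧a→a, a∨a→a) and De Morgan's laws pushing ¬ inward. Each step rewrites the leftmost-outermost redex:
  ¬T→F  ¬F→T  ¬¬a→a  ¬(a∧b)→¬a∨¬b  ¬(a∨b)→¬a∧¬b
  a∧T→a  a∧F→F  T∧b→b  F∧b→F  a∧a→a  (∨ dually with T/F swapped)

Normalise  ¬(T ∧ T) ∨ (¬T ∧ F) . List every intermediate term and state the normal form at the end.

  start: ¬(T ∧ T) ∨ (¬T ∧ F)
  →1  (¬T ∨ ¬T) ∨ (¬T ∧ F)
  →2  ¬T ∨ (¬T ∧ F)
  →3  F ∨ (¬T ∧ F)
  →4  ¬T ∧ F
  →5  F

Answer: normal form = F  (in 5 steps)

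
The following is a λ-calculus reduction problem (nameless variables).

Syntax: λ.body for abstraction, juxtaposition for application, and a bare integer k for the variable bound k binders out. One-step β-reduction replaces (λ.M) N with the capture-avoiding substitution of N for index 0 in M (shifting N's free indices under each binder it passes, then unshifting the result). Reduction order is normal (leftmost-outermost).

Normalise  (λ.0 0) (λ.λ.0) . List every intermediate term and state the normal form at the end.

  start: (λ.0 0) (λ.λ.0)
  step 1: (λ.λ.0) (λ.λ.0)
  step 2: λ.0

Answer: normal form = λ.0  (in 2 steps)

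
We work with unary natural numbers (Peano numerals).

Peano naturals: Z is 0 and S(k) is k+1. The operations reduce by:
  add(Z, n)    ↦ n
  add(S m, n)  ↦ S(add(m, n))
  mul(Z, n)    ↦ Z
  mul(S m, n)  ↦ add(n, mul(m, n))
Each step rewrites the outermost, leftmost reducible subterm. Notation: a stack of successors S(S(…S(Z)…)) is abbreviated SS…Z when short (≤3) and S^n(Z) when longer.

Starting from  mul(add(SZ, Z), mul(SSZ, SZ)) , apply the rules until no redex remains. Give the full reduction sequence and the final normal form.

Answer: normal form = SSZ  (in 14 steps)

Working:
  start: mul(add(SZ, Z), mul(SSZ, SZ))
  [1] mul(S(add(Z, Z)), mul(SSZ, SZ))
  [2] add(mul(SSZ, SZ), mul(add(Z, Z), mul(SSZ, SZ)))
  [3] add(add(SZ, mul(SZ, SZ)), mul(add(Z, Z), mul(SSZ, SZ)))
  [4] add(S(add(Z, mul(SZ, SZ))), mul(add(Z, Z), mul(SSZ, SZ)))
  [5] S(add(add(Z, mul(SZ, SZ)), mul(add(Z, Z), mul(SSZ, SZ))))
  [6] S(add(mul(SZ, SZ), mul(add(Z, Z), mul(SSZ, SZ))))
  [7] S(add(add(SZ, mul(Z, SZ)), mul(add(Z, Z), mul(SSZ, SZ))))
  [8] S(add(S(add(Z, mul(Z, SZ))), mul(add(Z, Z), mul(SSZ, SZ))))
  [9] S(S(add(add(Z, mul(Z, SZ)), mul(add(Z, Z), mul(SSZ, SZ)))))
  [10] S(S(add(mul(Z, SZ), mul(add(Z, Z), mul(SSZ, SZ)))))
  [11] S(S(add(Z, mul(add(Z, Z), mul(SSZ, SZ)))))
  [12] S(S(mul(add(Z, Z), mul(SSZ, SZ))))
  [13] S(S(mul(Z, mul(SSZ, SZ))))
  [14] SSZ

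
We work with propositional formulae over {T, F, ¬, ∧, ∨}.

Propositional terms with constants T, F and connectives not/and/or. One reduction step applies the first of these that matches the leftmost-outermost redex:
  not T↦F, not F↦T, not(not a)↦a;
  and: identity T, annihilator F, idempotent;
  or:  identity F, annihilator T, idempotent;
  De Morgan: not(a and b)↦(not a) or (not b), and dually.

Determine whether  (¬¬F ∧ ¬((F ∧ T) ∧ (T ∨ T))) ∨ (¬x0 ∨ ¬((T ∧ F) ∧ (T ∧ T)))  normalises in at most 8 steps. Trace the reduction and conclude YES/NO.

  start: (¬¬F ∧ ¬((F ∧ T) ∧ (T ∨ T))) ∨ (¬x0 ∨ ¬((T ∧ F) ∧ (T ∧ T)))
  →1  (F ∧ ¬((F ∧ T) ∧ (T ∨ T))) ∨ (¬x0 ∨ ¬((T ∧ F) ∧ (T ∧ T)))
  →2  F ∨ (¬x0 ∨ ¬((T ∧ F) ∧ (T ∧ T)))
  →3  ¬x0 ∨ ¬((T ∧ F) ∧ (T ∧ T))
  →4  ¬x0 ∨ (¬(T ∧ F) ∨ ¬(T ∧ T))
  →5  ¬x0 ∨ ((¬T ∨ ¬F) ∨ ¬(T ∧ T))
  →6  ¬x0 ∨ ((F ∨ ¬F) ∨ ¬(T ∧ T))
  →7  ¬x0 ∨ (¬F ∨ ¬(T ∧ T))
  →8  ¬x0 ∨ (T ∨ ¬(T ∧ T))

Answer: NO — after 8 steps the term is ¬x0 ∨ (T ∨ ¬(T ∧ T)), not yet normal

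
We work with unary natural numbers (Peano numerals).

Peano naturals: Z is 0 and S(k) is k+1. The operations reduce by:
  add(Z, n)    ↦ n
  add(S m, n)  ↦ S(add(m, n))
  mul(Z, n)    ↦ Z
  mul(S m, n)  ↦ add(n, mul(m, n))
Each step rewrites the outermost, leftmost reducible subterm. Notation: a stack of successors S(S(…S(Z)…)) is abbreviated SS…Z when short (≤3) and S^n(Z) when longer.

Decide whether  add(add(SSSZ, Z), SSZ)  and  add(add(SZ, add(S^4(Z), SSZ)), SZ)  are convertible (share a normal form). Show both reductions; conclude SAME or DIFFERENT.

Answer: DIFFERENT — A ⇓ S^5(Z), B ⇓ S^8(Z)

Derivation:
Term A:
  start: add(add(SSSZ, Z), SSZ)
  step 1: add(S(add(SSZ, Z)), SSZ)
  step 2: S(add(add(SSZ, Z), SSZ))
  step 3: S(add(S(add(SZ, Z)), SSZ))
  step 4: S(S(add(add(SZ, Z), SSZ)))
  step 5: S(S(add(S(add(Z, Z)), SSZ)))
  step 6: S(S(S(add(add(Z, Z), SSZ))))
  step 7: S(S(S(add(Z, SSZ))))
  step 8: S^5(Z)

Term B:
  start: add(add(SZ, add(S^4(Z), SSZ)), SZ)
  step 1: add(S(add(Z, add(S^4(Z), SSZ))), SZ)
  step 2: S(add(add(Z, add(S^4(Z), SSZ)), SZ))
  step 3: S(add(add(S^4(Z), SSZ), SZ))
  step 4: S(add(S(add(SSSZ, SSZ)), SZ))
  step 5: S(S(add(add(SSSZ, SSZ), SZ)))
  step 6: S(S(add(S(add(SSZ, SSZ)), SZ)))
  step 7: S(S(S(add(add(SSZ, SSZ), SZ))))
  step 8: S(S(S(add(S(add(SZ, SSZ)), SZ))))
  step 9: S(S(S(S(add(add(SZ, SSZ), SZ)))))
  step 10: S(S(S(S(add(S(add(Z, SSZ)), SZ)))))
  step 11: S(S(S(S(S(add(add(Z, SSZ), SZ))))))
  step 12: S(S(S(S(S(add(SSZ, SZ))))))
  step 13: S(S(S(S(S(S(add(SZ, SZ)))))))
  step 14: S(S(S(S(S(S(S(add(Z, SZ))))))))
  step 15: S^8(Z)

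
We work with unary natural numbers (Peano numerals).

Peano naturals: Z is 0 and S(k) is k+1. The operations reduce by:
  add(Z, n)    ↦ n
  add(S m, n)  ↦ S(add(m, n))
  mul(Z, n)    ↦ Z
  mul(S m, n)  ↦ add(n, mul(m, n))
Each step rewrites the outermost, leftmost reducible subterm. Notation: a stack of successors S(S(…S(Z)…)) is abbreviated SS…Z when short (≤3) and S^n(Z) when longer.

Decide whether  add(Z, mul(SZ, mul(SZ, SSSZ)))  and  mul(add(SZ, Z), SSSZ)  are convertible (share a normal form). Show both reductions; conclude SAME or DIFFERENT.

Answer: SAME — A ⇓ SSSZ, B ⇓ SSSZ

Reduction:
Term A:
  start: add(Z, mul(SZ, mul(SZ, SSSZ)))
  step 1: mul(SZ, mul(SZ, SSSZ))
  step 2: add(mul(SZ, SSSZ), mul(Z, mul(SZ, SSSZ)))
  step 3: add(add(SSSZ, mul(Z, SSSZ)), mul(Z, mul(SZ, SSSZ)))
  step 4: add(S(add(SSZ, mul(Z, SSSZ))), mul(Z, mul(SZ, SSSZ)))
  step 5: S(add(add(SSZ, mul(Z, SSSZ)), mul(Z, mul(SZ, SSSZ))))
  step 6: S(add(S(add(SZ, mul(Z, SSSZ))), mul(Z, mul(SZ, SSSZ))))
  step 7: S(S(add(add(SZ, mul(Z, SSSZ)), mul(Z, mul(SZ, SSSZ)))))
  step 8: S(S(add(S(add(Z, mul(Z, SSSZ))), mul(Z, mul(SZ, SSSZ)))))
  step 9: S(S(S(add(add(Z, mul(Z, SSSZ)), mul(Z, mul(SZ, SSSZ))))))
  step 10: S(S(S(add(mul(Z, SSSZ), mul(Z, mul(SZ, SSSZ))))))
  step 11: S(S(S(add(Z, mul(Z, mul(SZ, SSSZ))))))
  step 12: S(S(S(mul(Z, mul(SZ, SSSZ)))))
  step 13: SSSZ

Term B:
  start: mul(add(SZ, Z), SSSZ)
  step 1: mul(S(add(Z, Z)), SSSZ)
  step 2: add(SSSZ, mul(add(Z, Z), SSSZ))
  step 3: S(add(SSZ, mul(add(Z, Z), SSSZ)))
  step 4: S(S(add(SZ, mul(add(Z, Z), SSSZ))))
  step 5: S(S(S(add(Z, mul(add(Z, Z), SSSZ)))))
  step 6: S(S(S(mul(add(Z, Z), SSSZ))))
  step 7: S(S(S(mul(Z, SSSZ))))
  step 8: SSSZ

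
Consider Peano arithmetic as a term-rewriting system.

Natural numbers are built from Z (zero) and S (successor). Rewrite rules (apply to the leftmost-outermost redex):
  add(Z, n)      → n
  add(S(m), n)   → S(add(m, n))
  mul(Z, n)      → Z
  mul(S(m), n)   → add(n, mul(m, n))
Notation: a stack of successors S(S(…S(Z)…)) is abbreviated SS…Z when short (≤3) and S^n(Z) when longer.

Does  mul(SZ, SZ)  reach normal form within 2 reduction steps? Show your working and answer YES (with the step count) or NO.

Answer: NO — after 2 steps the term is S(add(Z, mul(Z, SZ))), not yet normal

Reduction:
  start: mul(SZ, SZ)
  [1] add(SZ, mul(Z, SZ))
  [2] S(add(Z, mul(Z, SZ)))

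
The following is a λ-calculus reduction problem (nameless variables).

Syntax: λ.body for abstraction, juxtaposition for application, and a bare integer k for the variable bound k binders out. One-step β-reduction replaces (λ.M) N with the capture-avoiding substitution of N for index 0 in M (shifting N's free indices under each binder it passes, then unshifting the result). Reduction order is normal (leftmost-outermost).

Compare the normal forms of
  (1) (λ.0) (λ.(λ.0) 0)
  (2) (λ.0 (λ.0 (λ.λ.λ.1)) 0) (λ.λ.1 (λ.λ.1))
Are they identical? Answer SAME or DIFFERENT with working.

Term A:
  start: (λ.0) (λ.(λ.0) 0)
  →1  λ.(λ.0) 0
  →2  λ.0

Term B:
  start: (λ.0 (λ.0 (λ.λ.λ.1)) 0) (λ.λ.1 (λ.λ.1))
  →1  (λ.λ.1 (λ.λ.1)) (λ.0 (λ.λ.λ.1)) (λ.λ.1 (λ.λ.1))
  →2  (λ.(λ.0 (λ.λ.λ.1)) (λ.λ.1)) (λ.λ.1 (λ.λ.1))
  →3  (λ.0 (λ.λ.λ.1)) (λ.λ.1)
  →4  (λ.λ.1) (λ.λ.λ.1)
  →5  λ.λ.λ.λ.1

Answer: DIFFERENT — A ⇓ λ.0, B ⇓ λ.λ.λ.λ.1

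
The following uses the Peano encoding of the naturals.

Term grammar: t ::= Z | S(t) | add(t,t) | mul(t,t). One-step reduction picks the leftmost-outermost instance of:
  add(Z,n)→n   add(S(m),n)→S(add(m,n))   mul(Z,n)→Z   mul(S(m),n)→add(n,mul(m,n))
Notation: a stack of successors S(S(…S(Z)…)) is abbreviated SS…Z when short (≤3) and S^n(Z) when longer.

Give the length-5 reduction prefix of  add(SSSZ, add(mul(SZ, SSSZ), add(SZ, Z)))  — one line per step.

  start: add(SSSZ, add(mul(SZ, SSSZ), add(SZ, Z)))
  →1  S(add(SSZ, add(mul(SZ, SSSZ), add(SZ, Z))))
  →2  S(S(add(SZ, add(mul(SZ, SSSZ), add(SZ, Z)))))
  →3  S(S(S(add(Z, add(mul(SZ, SSSZ), add(SZ, Z))))))
  →4  S(S(S(add(mul(SZ, SSSZ), add(SZ, Z)))))
  →5  S(S(S(add(add(SSSZ, mul(Z, SSSZ)), add(SZ, Z)))))

Answer: after 5 steps: S(S(S(add(add(SSSZ, mul(Z, SSSZ)), add(SZ, Z)))))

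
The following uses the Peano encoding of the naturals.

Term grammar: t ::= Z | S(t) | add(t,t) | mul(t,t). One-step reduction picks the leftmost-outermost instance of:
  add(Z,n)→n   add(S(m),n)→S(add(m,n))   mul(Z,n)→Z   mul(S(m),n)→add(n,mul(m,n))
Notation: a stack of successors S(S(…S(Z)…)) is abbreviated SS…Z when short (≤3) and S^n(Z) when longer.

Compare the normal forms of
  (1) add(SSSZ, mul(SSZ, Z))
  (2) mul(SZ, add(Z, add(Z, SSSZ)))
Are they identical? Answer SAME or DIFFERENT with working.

Term A:
  start: add(SSSZ, mul(SSZ, Z))
  step 1: S(add(SSZ, mul(SSZ, Z)))
  step 2: S(S(add(SZ, mul(SSZ, Z))))
  step 3: S(S(S(add(Z, mul(SSZ, Z)))))
  step 4: S(S(S(mul(SSZ, Z))))
  step 5: S(S(S(add(Z, mul(SZ, Z)))))
  step 6: S(S(S(mul(SZ, Z))))
  step 7: S(S(S(add(Z, mul(Z, Z)))))
  step 8: S(S(S(mul(Z, Z))))
  step 9: SSSZ

Term B:
  start: mul(SZ, add(Z, add(Z, SSSZ)))
  step 1: add(add(Z, add(Z, SSSZ)), mul(Z, add(Z, add(Z, SSSZ))))
  step 2: add(add(Z, SSSZ), mul(Z, add(Z, add(Z, SSSZ))))
  step 3: add(SSSZ, mul(Z, add(Z, add(Z, SSSZ))))
  step 4: S(add(SSZ, mul(Z, add(Z, add(Z, SSSZ)))))
  step 5: S(S(add(SZ, mul(Z, add(Z, add(Z, SSSZ))))))
  step 6: S(S(S(add(Z, mul(Z, add(Z, add(Z, SSSZ)))))))
  step 7: S(S(S(mul(Z, add(Z, add(Z, SSSZ))))))
  step 8: SSSZ

Answer: SAME — A ⇓ SSSZ, B ⇓ SSSZ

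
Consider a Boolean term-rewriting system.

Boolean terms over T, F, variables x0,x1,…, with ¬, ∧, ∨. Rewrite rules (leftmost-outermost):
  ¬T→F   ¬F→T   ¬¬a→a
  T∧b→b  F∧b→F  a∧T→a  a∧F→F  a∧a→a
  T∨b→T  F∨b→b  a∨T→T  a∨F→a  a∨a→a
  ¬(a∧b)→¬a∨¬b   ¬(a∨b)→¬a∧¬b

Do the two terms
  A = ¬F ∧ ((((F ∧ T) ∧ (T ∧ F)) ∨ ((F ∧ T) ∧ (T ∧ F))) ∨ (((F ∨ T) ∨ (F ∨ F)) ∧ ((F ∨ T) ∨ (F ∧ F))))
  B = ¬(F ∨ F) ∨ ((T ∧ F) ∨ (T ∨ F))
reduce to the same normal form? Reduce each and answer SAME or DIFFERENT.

Answer: SAME — A ⇓ T, B ⇓ T

Derivation:
Term A:
  start: ¬F ∧ ((((F ∧ T) ∧ (T ∧ F)) ∨ ((F ∧ T) ∧ (T ∧ F))) ∨ (((F ∨ T) ∨ (F ∨ F)) ∧ ((F ∨ T) ∨ (F ∧ F))))
  [1] T ∧ ((((F ∧ T) ∧ (T ∧ F)) ∨ ((F ∧ T) ∧ (T ∧ F))) ∨ (((F ∨ T) ∨ (F ∨ F)) ∧ ((F ∨ T) ∨ (F ∧ F))))
  [2] (((F ∧ T) ∧ (T ∧ F)) ∨ ((F ∧ T) ∧ (T ∧ F))) ∨ (((F ∨ T) ∨ (F ∨ F)) ∧ ((F ∨ T) ∨ (F ∧ F)))
  [3] ((F ∧ T) ∧ (T ∧ F)) ∨ (((F ∨ T) ∨ (F ∨ F)) ∧ ((F ∨ T) ∨ (F ∧ F)))
  [4] (F ∧ (T ∧ F)) ∨ (((F ∨ T) ∨ (F ∨ F)) ∧ ((F ∨ T) ∨ (F ∧ F)))
  [5] F ∨ (((F ∨ T) ∨ (F ∨ F)) ∧ ((F ∨ T) ∨ (F ∧ F)))
  [6] ((F ∨ T) ∨ (F ∨ F)) ∧ ((F ∨ T) ∨ (F ∧ F))
  [7] (T ∨ (F ∨ F)) ∧ ((F ∨ T) ∨ (F ∧ F))
  [8] T ∧ ((F ∨ T) ∨ (F ∧ F))
  [9] (F ∨ T) ∨ (F ∧ F)
  [10] T ∨ (F ∧ F)
  [11] T

Term B:
  start: ¬(F ∨ F) ∨ ((T ∧ F) ∨ (T ∨ F))
  [1] (¬F ∧ ¬F) ∨ ((T ∧ F) ∨ (T ∨ F))
  [2] ¬F ∨ ((T ∧ F) ∨ (T ∨ F))
  [3] T ∨ ((T ∧ F) ∨ (T ∨ F))
  [4] T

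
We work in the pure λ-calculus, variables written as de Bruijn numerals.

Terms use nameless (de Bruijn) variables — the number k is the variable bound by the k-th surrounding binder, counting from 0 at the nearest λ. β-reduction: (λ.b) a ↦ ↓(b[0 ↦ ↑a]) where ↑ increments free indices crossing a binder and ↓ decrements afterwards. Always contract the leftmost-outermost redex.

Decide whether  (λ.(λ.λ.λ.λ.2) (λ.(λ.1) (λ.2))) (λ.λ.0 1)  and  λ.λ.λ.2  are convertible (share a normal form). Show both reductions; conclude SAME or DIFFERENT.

Term A:
  start: (λ.(λ.λ.λ.λ.2) (λ.(λ.1) (λ.2))) (λ.λ.0 1)
  [1] (λ.λ.λ.λ.2) (λ.(λ.1) (λ.λ.λ.0 1))
  [2] λ.λ.λ.2

Term B:
  start: λ.λ.λ.2

Answer: SAME — A ⇓ λ.λ.λ.2, B ⇓ λ.λ.λ.2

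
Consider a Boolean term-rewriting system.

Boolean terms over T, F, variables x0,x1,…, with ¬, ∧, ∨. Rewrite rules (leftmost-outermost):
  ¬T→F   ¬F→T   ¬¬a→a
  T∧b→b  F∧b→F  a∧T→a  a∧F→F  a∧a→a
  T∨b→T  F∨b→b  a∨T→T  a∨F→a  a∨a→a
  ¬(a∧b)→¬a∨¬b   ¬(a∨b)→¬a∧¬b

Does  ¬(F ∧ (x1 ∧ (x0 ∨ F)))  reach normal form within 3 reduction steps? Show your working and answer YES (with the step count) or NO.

  start: ¬(F ∧ (x1 ∧ (x0 ∨ F)))
  →1  ¬F ∨ ¬(x1 ∧ (x0 ∨ F))
  →2  T ∨ ¬(x1 ∧ (x0 ∨ F))
  →3  T

Answer: YES — reaches normal form T in 3 ≤ 3 steps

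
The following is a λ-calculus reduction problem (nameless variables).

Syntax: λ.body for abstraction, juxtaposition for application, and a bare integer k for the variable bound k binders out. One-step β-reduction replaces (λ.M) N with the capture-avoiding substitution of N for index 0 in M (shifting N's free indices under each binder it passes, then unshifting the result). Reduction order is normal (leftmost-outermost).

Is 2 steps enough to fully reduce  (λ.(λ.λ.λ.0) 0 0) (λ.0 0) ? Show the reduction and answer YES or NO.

  start: (λ.(λ.λ.λ.0) 0 0) (λ.0 0)
  →1  (λ.λ.λ.0) (λ.0 0) (λ.0 0)
  →2  (λ.λ.0) (λ.0 0)

Answer: NO — after 2 steps the term is (λ.λ.0) (λ.0 0), not yet normal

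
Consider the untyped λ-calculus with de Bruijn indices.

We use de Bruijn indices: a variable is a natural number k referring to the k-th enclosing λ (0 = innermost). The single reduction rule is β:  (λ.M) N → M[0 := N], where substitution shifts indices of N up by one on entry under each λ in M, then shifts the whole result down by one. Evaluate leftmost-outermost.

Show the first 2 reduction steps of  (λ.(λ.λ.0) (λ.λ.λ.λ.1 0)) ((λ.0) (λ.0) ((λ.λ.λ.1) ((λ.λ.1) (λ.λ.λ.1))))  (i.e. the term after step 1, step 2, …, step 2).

  start: (λ.(λ.λ.0) (λ.λ.λ.λ.1 0)) ((λ.0) (λ.0) ((λ.λ.λ.1) ((λ.λ.1) (λ.λ.λ.1))))
  →1  (λ.λ.0) (λ.λ.λ.λ.1 0)
  →2  λ.0

Answer: after 2 steps: λ.0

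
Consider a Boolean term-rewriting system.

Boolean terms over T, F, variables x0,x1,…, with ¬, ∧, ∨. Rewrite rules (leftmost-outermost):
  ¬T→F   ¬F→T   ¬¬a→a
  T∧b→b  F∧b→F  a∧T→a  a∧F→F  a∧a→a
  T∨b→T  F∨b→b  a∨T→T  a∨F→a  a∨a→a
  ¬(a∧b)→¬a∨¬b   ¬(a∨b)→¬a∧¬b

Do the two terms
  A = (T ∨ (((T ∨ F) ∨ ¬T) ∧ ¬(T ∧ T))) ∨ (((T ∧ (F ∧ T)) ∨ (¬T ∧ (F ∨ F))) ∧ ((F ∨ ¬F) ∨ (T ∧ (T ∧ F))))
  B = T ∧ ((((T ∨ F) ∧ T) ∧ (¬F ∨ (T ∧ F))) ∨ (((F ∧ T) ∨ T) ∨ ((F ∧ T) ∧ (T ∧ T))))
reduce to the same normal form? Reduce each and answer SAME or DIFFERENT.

Term A:
  start: (T ∨ (((T ∨ F) ∨ ¬T) ∧ ¬(T ∧ T))) ∨ (((T ∧ (F ∧ T)) ∨ (¬T ∧ (F ∨ F))) ∧ ((F ∨ ¬F) ∨ (T ∧ (T ∧ F))))
  [1] T ∨ (((T ∧ (F ∧ T)) ∨ (¬T ∧ (F ∨ F))) ∧ ((F ∨ ¬F) ∨ (T ∧ (T ∧ F))))
  [2] T

Term B:
  start: T ∧ ((((T ∨ F) ∧ T) ∧ (¬F ∨ (T ∧ F))) ∨ (((F ∧ T) ∨ T) ∨ ((F ∧ T) ∧ (T ∧ T))))
  [1] (((T ∨ F) ∧ T) ∧ (¬F ∨ (T ∧ F))) ∨ (((F ∧ T) ∨ T) ∨ ((F ∧ T) ∧ (T ∧ T)))
  [2] ((T ∨ F) ∧ (¬F ∨ (T ∧ F))) ∨ (((F ∧ T) ∨ T) ∨ ((F ∧ T) ∧ (T ∧ T)))
  [3] (T ∧ (¬F ∨ (T ∧ F))) ∨ (((F ∧ T) ∨ T) ∨ ((F ∧ T) ∧ (T ∧ T)))
  [4] (¬F ∨ (T ∧ F)) ∨ (((F ∧ T) ∨ T) ∨ ((F ∧ T) ∧ (T ∧ T)))
  [5] (T ∨ (T ∧ F)) ∨ (((F ∧ T) ∨ T) ∨ ((F ∧ T) ∧ (T ∧ T)))
  [6] T ∨ (((F ∧ T) ∨ T) ∨ ((F ∧ T) ∧ (T ∧ T)))
  [7] T

Answer: SAME — A ⇓ T, B ⇓ T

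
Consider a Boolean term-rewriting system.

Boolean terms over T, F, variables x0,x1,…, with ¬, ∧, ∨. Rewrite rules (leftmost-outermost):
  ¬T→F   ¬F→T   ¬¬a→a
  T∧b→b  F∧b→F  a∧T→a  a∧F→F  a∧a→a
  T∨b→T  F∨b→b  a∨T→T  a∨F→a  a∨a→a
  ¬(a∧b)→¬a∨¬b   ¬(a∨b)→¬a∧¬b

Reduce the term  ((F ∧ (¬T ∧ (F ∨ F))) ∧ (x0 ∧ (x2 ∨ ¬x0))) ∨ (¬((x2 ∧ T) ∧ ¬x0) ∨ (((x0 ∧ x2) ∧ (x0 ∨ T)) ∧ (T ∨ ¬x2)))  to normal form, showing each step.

  start: ((F ∧ (¬T ∧ (F ∨ F))) ∧ (x0 ∧ (x2 ∨ ¬x0))) ∨ (¬((x2 ∧ T) ∧ ¬x0) ∨ (((x0 ∧ x2) ∧ (x0 ∨ T)) ∧ (T ∨ ¬x2)))
  step 1: (F ∧ (x0 ∧ (x2 ∨ ¬x0))) ∨ (¬((x2 ∧ T) ∧ ¬x0) ∨ (((x0 ∧ x2) ∧ (x0 ∨ T)) ∧ (T ∨ ¬x2)))
  step 2: F ∨ (¬((x2 ∧ T) ∧ ¬x0) ∨ (((x0 ∧ x2) ∧ (x0 ∨ T)) ∧ (T ∨ ¬x2)))
  step 3: ¬((x2 ∧ T) ∧ ¬x0) ∨ (((x0 ∧ x2) ∧ (x0 ∨ T)) ∧ (T ∨ ¬x2))
  step 4: (¬(x2 ∧ T) ∨ ¬¬x0) ∨ (((x0 ∧ x2) ∧ (x0 ∨ T)) ∧ (T ∨ ¬x2))
  step 5: ((¬x2 ∨ ¬T) ∨ ¬¬x0) ∨ (((x0 ∧ x2) ∧ (x0 ∨ T)) ∧ (T ∨ ¬x2))
  step 6: ((¬x2 ∨ F) ∨ ¬¬x0) ∨ (((x0 ∧ x2) ∧ (x0 ∨ T)) ∧ (T ∨ ¬x2))
  step 7: (¬x2 ∨ ¬¬x0) ∨ (((x0 ∧ x2) ∧ (x0 ∨ T)) ∧ (T ∨ ¬x2))
  step 8: (¬x2 ∨ x0) ∨ (((x0 ∧ x2) ∧ (x0 ∨ T)) ∧ (T ∨ ¬x2))
  step 9: (¬x2 ∨ x0) ∨ (((x0 ∧ x2) ∧ T) ∧ (T ∨ ¬x2))
  step 10: (¬x2 ∨ x0) ∨ ((x0 ∧ x2) ∧ (T ∨ ¬x2))
  step 11: (¬x2 ∨ x0) ∨ ((x0 ∧ x2) ∧ T)
  step 12: (¬x2 ∨ x0) ∨ (x0 ∧ x2)

Answer: normal form = (¬x2 ∨ x0) ∨ (x0 ∧ x2)  (in 12 steps)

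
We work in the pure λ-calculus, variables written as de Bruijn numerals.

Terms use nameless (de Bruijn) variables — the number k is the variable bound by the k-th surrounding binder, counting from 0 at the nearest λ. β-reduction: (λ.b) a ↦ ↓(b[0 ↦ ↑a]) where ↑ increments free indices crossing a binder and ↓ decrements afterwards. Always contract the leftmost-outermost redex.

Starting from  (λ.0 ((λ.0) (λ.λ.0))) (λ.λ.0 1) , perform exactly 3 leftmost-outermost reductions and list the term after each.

  start: (λ.0 ((λ.0) (λ.λ.0))) (λ.λ.0 1)
  step 1: (λ.λ.0 1) ((λ.0) (λ.λ.0))
  step 2: λ.0 ((λ.0) (λ.λ.0))
  step 3: λ.0 (λ.λ.0)

Answer: after 3 steps: λ.0 (λ.λ.0)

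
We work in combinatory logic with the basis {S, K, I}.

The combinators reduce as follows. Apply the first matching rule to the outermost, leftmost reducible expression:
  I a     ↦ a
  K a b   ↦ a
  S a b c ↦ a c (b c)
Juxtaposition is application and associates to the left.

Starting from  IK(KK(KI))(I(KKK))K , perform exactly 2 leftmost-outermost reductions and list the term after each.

Answer: after 2 steps: KK(KI)K

Derivation:
  start: IK(KK(KI))(I(KKK))K
  step 1: K(KK(KI))(I(KKK))K
  step 2: KK(KI)K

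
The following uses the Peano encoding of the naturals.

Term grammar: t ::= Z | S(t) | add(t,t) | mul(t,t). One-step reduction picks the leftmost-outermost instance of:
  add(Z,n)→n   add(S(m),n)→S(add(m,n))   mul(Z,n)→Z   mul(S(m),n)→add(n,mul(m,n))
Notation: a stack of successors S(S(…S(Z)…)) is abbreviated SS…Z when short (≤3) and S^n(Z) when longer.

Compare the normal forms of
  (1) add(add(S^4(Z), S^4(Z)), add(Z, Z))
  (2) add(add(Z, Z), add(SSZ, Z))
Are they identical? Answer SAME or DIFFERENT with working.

Answer: DIFFERENT — A ⇓ S^8(Z), B ⇓ SSZ

Working:
Term A:
  start: add(add(S^4(Z), S^4(Z)), add(Z, Z))
  →1  add(S(add(SSSZ, S^4(Z))), add(Z, Z))
  →2  S(add(add(SSSZ, S^4(Z)), add(Z, Z)))
  →3  S(add(S(add(SSZ, S^4(Z))), add(Z, Z)))
  →4  S(S(add(add(SSZ, S^4(Z)), add(Z, Z))))
  →5  S(S(add(S(add(SZ, S^4(Z))), add(Z, Z))))
  →6  S(S(S(add(add(SZ, S^4(Z)), add(Z, Z)))))
  →7  S(S(S(add(S(add(Z, S^4(Z))), add(Z, Z)))))
  →8  S(S(S(S(add(add(Z, S^4(Z)), add(Z, Z))))))
  →9  S(S(S(S(add(S^4(Z), add(Z, Z))))))
  →10  S(S(S(S(S(add(SSSZ, add(Z, Z)))))))
  →11  S(S(S(S(S(S(add(SSZ, add(Z, Z))))))))
  →12  S(S(S(S(S(S(S(add(SZ, add(Z, Z)))))))))
  →13  S(S(S(S(S(S(S(S(add(Z, add(Z, Z))))))))))
  →14  S(S(S(S(S(S(S(S(add(Z, Z)))))))))
  →15  S^8(Z)

Term B:
  start: add(add(Z, Z), add(SSZ, Z))
  →1  add(Z, add(SSZ, Z))
  →2  add(SSZ, Z)
  →3  S(add(SZ, Z))
  →4  S(S(add(Z, Z)))
  →5  SSZ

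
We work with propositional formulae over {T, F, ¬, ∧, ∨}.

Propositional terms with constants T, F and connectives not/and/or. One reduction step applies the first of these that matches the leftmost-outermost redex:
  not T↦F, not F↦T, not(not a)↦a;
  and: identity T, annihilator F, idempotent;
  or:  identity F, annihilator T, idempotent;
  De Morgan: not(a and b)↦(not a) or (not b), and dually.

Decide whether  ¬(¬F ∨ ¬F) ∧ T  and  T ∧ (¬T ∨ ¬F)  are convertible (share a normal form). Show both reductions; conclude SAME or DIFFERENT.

Term A:
  start: ¬(¬F ∨ ¬F) ∧ T
  step 1: ¬(¬F ∨ ¬F)
  step 2: ¬¬F ∧ ¬¬F
  step 3: ¬¬F
  step 4: F

Term B:
  start: T ∧ (¬T ∨ ¬F)
  step 1: ¬T ∨ ¬F
  step 2: F ∨ ¬F
  step 3: ¬F
  step 4: T

Answer: DIFFERENT — A ⇓ F, B ⇓ T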